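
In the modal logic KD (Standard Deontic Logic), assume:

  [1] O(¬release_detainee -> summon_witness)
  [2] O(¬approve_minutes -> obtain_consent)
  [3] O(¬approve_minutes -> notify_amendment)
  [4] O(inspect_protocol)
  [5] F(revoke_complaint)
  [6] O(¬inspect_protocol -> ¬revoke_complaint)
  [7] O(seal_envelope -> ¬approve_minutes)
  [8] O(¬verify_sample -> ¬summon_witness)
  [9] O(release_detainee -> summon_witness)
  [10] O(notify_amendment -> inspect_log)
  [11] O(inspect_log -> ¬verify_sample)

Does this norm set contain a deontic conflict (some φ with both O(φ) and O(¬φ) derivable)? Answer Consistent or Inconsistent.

Premise 6 is O(¬inspect_protocol -> ¬revoke_complaint); even if O(¬revoke_complaint) held, inferring O(¬inspect_protocol) would be affirming the consequent — invalid.
So O(¬inspect_protocol) is not derivable, and the apparent clash with O(inspect_protocol) does not arise.
A world satisfying every obligation exists (e.g. approve_minutes=true, inspect_log=false, inspect_protocol=true, notify_amendment=false, obtain_consent=false, release_detainee=false, revoke_complaint=false, seal_envelope=false, summon_witness=true, verify_sample=true); no atom is both obligatory and forbidden, so the set is consistent.

Consistent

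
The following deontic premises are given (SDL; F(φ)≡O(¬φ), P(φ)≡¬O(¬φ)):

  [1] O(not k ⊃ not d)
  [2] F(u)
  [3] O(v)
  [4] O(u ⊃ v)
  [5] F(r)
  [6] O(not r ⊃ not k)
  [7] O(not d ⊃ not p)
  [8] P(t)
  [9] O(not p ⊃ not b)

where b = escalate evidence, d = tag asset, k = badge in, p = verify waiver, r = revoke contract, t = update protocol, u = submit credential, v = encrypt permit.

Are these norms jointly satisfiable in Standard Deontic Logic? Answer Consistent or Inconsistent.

Consistent

Premise 4 is O(u ⊃ v); even if O(v) held, inferring O(u) would be affirming the consequent — invalid.
So O(u) is not derivable, and the apparent clash with O(not u) does not arise.
A world satisfying every obligation exists (e.g. b=false, d=false, k=false, p=false, r=false, t=false, u=false, v=true); no atom is both obligatory and forbidden, so the set is consistent.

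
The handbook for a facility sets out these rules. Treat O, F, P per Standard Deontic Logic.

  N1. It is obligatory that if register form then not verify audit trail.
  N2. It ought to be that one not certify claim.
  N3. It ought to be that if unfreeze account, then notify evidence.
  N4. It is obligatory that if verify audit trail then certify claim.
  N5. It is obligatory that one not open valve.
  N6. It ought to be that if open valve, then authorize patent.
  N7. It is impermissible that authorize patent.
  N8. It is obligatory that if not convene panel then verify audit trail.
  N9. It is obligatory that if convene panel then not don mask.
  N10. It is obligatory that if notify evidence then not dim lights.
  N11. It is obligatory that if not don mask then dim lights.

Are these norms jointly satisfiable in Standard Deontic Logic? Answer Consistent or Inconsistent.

Premise 6 is O(open_valve → authorize_patent), but O(open_valve) is not derivable from the premises, so it does not yield O(authorize_patent).
So O(authorize_patent) is not derivable, and the apparent clash with O(¬authorize_patent) does not arise.
A world satisfying every obligation exists (e.g. authorize_patent=false, certify_claim=false, convene_panel=true, dim_lights=true, don_mask=false, notify_evidence=false, open_valve=false, register_form=false, unfreeze_account=false, verify_audit_trail=false); no atom is both obligatory and forbidden, so the set is consistent.

Consistent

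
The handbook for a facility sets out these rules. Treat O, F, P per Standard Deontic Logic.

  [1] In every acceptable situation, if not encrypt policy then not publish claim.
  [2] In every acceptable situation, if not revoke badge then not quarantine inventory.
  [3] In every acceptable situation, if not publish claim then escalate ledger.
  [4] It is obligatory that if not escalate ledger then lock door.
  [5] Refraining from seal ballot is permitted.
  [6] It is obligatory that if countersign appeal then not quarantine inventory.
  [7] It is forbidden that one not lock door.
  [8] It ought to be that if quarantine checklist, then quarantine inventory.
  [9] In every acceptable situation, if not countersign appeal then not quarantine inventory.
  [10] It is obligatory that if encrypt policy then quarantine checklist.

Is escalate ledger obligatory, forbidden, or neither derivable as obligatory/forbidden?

Premises 6 and 9 are O(countersign_appeal → ¬quarantine_inventory) and O(¬countersign_appeal → ¬quarantine_inventory); every ideal world satisfies countersign_appeal or ¬countersign_appeal, so in either case ¬quarantine_inventory holds — hence O(¬quarantine_inventory).
Premise 8, O(quarantine_checklist → quarantine_inventory), contraposes to O(¬quarantine_inventory → ¬quarantine_checklist); with O(¬quarantine_inventory) we get O(¬quarantine_checklist).
The contrapositive of premise 10 (O(encrypt_policy → quarantine_checklist)) is O(¬quarantine_checklist → ¬encrypt_policy), and O(¬quarantine_checklist) is already established, so O(¬encrypt_policy).
Premise 1 is O(¬encrypt_policy → ¬publish_claim); since O(¬encrypt_policy), deontic closure gives O(¬publish_claim).
Applying K to premise 3 (O(¬publish_claim → escalate_ledger)) and O(¬publish_claim) yields O(escalate_ledger).
Premises 2, 4, 5, 7 do not contribute to this derivation.
Hence escalate_ledger is obligatory.

Obligatory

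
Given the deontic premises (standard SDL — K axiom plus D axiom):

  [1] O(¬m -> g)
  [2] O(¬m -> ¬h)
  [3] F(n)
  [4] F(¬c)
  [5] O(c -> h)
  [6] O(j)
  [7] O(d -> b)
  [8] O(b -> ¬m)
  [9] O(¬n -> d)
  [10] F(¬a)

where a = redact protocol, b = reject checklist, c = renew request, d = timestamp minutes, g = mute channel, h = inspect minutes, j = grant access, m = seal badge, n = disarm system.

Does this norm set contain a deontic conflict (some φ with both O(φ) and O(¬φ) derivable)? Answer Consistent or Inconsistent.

F(¬c) at premise 4 means O(c).
With premise 5, O(c -> h), the K-axiom yields O(h).
Premise 2, O(¬m -> ¬h), contraposes to O(h -> m); with O(h) we get O(m).
Premise 8 is O(b -> ¬m); contrapositively O(m -> ¬b). Since O(m) holds, K gives O(¬b).
Premise 7, O(d -> b), contraposes to O(¬b -> ¬d); with O(¬b) we get O(¬d).
Premise 9, O(¬n -> d), contraposes to O(¬d -> n); with O(¬d) we get O(n).
However, F(n) at premise 3 amounts to O(¬n).
We now have both O(n) and O(¬n) — n is simultaneously obligatory and forbidden, violating the D-axiom.

Inconsistent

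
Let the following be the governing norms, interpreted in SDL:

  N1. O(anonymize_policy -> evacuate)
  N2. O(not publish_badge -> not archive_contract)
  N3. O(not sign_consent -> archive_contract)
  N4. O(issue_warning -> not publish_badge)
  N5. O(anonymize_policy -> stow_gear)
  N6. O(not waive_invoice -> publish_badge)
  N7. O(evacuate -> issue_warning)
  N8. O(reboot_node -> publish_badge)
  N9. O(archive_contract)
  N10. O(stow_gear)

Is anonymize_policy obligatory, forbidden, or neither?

Premise 9 gives O(archive_contract).
Premise 2, O(not publish_badge -> not archive_contract), contraposes to O(archive_contract -> publish_badge); with O(archive_contract) we get O(publish_badge).
The contrapositive of premise 4 (O(issue_warning -> not publish_badge)) is O(publish_badge -> not issue_warning), and O(publish_badge) is already established, so O(not issue_warning).
The contrapositive of premise 7 (O(evacuate -> issue_warning)) is O(not issue_warning -> not evacuate), and O(not issue_warning) is already established, so O(not evacuate).
Premise 1 is O(anonymize_policy -> evacuate); contrapositively O(not evacuate -> not anonymize_policy). Since O(not evacuate) holds, K gives O(not anonymize_policy).
Premises 3, 5, 6, 8, 10 do not contribute to this derivation.
Thus O(not anonymize_policy), which is F(anonymize_policy): anonymize_policy is forbidden.

Forbidden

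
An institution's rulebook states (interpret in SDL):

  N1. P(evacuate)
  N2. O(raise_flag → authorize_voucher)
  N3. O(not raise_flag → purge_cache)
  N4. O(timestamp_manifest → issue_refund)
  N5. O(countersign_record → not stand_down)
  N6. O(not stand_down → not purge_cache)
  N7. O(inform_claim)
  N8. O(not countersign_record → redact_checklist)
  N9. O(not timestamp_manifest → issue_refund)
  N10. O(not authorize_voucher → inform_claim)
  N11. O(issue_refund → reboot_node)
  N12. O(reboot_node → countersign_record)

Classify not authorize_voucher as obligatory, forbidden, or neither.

Forbidden

By case analysis on not timestamp_manifest: premise 9 gives O(not timestamp_manifest → issue_refund) and premise 4 gives O(timestamp_manifest → issue_refund), so O(issue_refund) either way.
Applying K to premise 11 (O(issue_refund → reboot_node)) and O(issue_refund) yields O(reboot_node).
From O(reboot_node) and premise 12, O(reboot_node → countersign_record), we obtain O(countersign_record).
Applying K to premise 5 (O(countersign_record → not stand_down)) and O(countersign_record) yields O(not stand_down).
Applying K to premise 6 (O(not stand_down → not purge_cache)) and O(not stand_down) yields O(not purge_cache).
The contrapositive of premise 3 (O(not raise_flag → purge_cache)) is O(not purge_cache → raise_flag), and O(not purge_cache) is already established, so O(raise_flag).
From O(raise_flag) and premise 2, O(raise_flag → authorize_voucher), we obtain O(authorize_voucher).
Premises 1, 7, 8, 10 do not contribute to this derivation.
Thus O(authorize_voucher), which is F(not authorize_voucher): not authorize_voucher is forbidden.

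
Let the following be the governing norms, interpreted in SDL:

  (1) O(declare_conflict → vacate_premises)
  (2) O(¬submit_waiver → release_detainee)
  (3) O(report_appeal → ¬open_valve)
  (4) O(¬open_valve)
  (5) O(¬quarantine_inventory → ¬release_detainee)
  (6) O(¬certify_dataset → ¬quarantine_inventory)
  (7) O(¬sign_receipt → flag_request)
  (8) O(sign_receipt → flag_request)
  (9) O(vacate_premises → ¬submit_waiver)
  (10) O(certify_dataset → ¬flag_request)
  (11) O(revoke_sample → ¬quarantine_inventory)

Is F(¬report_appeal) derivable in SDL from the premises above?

No

Premise 3 is O(report_appeal → ¬open_valve); even if O(¬open_valve) held, inferring O(report_appeal) would be affirming the consequent — invalid.
No other premise forces O(report_appeal). An ideal world satisfying every premise can still have ¬report_appeal true, so F(¬report_appeal) is not derivable.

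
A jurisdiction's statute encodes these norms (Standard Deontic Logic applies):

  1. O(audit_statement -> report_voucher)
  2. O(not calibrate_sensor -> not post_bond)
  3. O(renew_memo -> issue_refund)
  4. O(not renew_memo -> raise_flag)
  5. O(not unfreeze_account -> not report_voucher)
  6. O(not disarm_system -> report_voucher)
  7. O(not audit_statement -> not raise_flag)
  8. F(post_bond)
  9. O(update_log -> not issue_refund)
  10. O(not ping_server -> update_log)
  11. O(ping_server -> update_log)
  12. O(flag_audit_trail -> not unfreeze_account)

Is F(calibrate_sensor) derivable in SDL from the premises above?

Premise 2 is O(not calibrate_sensor -> not post_bond); even if O(not post_bond) held, inferring O(not calibrate_sensor) would be affirming the consequent — invalid.
No other premise forces O(not calibrate_sensor). An ideal world satisfying every premise can still have calibrate_sensor true, so F(calibrate_sensor) is not derivable.

No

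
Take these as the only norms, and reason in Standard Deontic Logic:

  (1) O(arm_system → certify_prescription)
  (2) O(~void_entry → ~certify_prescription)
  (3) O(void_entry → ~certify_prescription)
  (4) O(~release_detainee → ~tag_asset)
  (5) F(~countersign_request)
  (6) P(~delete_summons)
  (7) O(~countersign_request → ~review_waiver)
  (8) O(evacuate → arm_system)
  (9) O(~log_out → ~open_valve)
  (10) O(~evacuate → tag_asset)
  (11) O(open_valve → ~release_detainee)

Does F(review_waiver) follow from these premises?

No

Premise 7 is O(~countersign_request → ~review_waiver), but O(~countersign_request) is not derivable from the premises, so it does not yield O(~review_waiver).
No other premise forces O(~review_waiver). An ideal world satisfying every premise can still have review_waiver true, so F(review_waiver) is not derivable.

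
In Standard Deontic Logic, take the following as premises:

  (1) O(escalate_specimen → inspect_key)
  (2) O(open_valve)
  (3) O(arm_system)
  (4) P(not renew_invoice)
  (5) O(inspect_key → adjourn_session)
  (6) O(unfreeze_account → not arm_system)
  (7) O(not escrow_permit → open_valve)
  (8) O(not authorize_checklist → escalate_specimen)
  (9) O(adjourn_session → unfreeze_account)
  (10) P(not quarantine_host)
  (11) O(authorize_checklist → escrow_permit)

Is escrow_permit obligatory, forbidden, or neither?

Premise 3 states O(arm_system) outright.
Premise 6 is O(unfreeze_account → not arm_system); contrapositively O(arm_system → not unfreeze_account). Since O(arm_system) holds, K gives O(not unfreeze_account).
Premise 9 is O(adjourn_session → unfreeze_account); contrapositively O(not unfreeze_account → not adjourn_session). Since O(not unfreeze_account) holds, K gives O(not adjourn_session).
Premise 5 is O(inspect_key → adjourn_session); contrapositively O(not adjourn_session → not inspect_key). Since O(not adjourn_session) holds, K gives O(not inspect_key).
Premise 1 is O(escalate_specimen → inspect_key); contrapositively O(not inspect_key → not escalate_specimen). Since O(not inspect_key) holds, K gives O(not escalate_specimen).
The contrapositive of premise 8 (O(not authorize_checklist → escalate_specimen)) is O(not escalate_specimen → authorize_checklist), and O(not escalate_specimen) is already established, so O(authorize_checklist).
With premise 11, O(authorize_checklist → escrow_permit), the K-axiom yields O(escrow_permit).
Premises 2, 4, 7, 10 do not contribute to this derivation.
Hence escrow_permit is obligatory.

Obligatory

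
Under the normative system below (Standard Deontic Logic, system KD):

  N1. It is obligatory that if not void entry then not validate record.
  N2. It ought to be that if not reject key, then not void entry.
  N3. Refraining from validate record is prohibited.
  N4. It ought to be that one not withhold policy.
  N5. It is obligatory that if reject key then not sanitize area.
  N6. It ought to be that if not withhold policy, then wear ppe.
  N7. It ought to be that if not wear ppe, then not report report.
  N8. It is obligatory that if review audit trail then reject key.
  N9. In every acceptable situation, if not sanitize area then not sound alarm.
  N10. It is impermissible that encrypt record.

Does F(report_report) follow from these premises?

Premise 7 is O(¬wear_ppe → ¬report_report), but O(¬wear_ppe) is not derivable from the premises, so it does not yield O(¬report_report).
No other premise forces O(¬report_report). An ideal world satisfying every premise can still have report_report true, so F(report_report) is not derivable.

No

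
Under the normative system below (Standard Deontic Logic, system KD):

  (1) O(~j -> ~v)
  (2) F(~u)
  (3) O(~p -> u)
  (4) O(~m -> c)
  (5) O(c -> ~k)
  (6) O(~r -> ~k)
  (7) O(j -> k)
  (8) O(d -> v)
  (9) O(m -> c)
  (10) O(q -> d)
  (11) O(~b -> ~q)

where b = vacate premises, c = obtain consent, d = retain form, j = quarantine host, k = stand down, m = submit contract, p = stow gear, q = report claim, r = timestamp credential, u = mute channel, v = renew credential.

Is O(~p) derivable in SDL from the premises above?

No

Premise 3 is O(~p -> u); even if O(u) held, inferring O(~p) would be affirming the consequent — invalid.
No other premise forces O(~p). An ideal world satisfying every premise can still have ~p false, so O(~p) is not derivable.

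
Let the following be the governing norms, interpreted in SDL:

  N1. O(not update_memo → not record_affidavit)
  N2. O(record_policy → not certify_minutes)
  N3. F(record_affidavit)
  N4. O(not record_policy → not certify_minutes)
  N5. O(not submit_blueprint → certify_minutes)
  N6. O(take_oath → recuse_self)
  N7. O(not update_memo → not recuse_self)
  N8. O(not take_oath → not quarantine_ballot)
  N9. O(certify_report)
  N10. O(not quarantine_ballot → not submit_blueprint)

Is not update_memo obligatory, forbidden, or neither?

Forbidden

Premises 2 and 4 cover both cases: O(record_policy → not certify_minutes) and O(not record_policy → not certify_minutes). Since record_policy ∨ not record_policy is a tautology, O(not certify_minutes) follows.
Premise 5, O(not submit_blueprint → certify_minutes), contraposes to O(not certify_minutes → submit_blueprint); with O(not certify_minutes) we get O(submit_blueprint).
Premise 10 is O(not quarantine_ballot → not submit_blueprint); contrapositively O(submit_blueprint → quarantine_ballot). Since O(submit_blueprint) holds, K gives O(quarantine_ballot).
The contrapositive of premise 8 (O(not take_oath → not quarantine_ballot)) is O(quarantine_ballot → take_oath), and O(quarantine_ballot) is already established, so O(take_oath).
Premise 6 is O(take_oath → recuse_self); since O(take_oath), deontic closure gives O(recuse_self).
The contrapositive of premise 7 (O(not update_memo → not recuse_self)) is O(recuse_self → update_memo), and O(recuse_self) is already established, so O(update_memo).
Premises 1, 3, 9 do not contribute to this derivation.
Thus O(update_memo), which is F(not update_memo): not update_memo is forbidden.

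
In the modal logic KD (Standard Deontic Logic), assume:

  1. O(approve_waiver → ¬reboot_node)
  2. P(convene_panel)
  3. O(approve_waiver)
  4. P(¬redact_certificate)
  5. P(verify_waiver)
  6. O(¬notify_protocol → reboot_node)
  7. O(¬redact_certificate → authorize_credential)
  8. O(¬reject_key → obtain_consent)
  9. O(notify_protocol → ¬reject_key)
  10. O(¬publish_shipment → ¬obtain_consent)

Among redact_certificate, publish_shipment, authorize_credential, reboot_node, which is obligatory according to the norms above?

Premise 3 gives O(approve_waiver).
Premise 1 is O(approve_waiver → ¬reboot_node); since O(approve_waiver), deontic closure gives O(¬reboot_node).
Premise 6 is O(¬notify_protocol → reboot_node); contrapositively O(¬reboot_node → notify_protocol). Since O(¬reboot_node) holds, K gives O(notify_protocol).
Applying K to premise 9 (O(notify_protocol → ¬reject_key)) and O(notify_protocol) yields O(¬reject_key).
From O(¬reject_key) and premise 8, O(¬reject_key → obtain_consent), we obtain O(obtain_consent).
Premise 10, O(¬publish_shipment → ¬obtain_consent), contraposes to O(obtain_consent → publish_shipment); with O(obtain_consent) we get O(publish_shipment).
So O(publish_shipment) holds — publish_shipment is obligatory. None of the other listed options is made obligatory by any chain of premises.

publish_shipment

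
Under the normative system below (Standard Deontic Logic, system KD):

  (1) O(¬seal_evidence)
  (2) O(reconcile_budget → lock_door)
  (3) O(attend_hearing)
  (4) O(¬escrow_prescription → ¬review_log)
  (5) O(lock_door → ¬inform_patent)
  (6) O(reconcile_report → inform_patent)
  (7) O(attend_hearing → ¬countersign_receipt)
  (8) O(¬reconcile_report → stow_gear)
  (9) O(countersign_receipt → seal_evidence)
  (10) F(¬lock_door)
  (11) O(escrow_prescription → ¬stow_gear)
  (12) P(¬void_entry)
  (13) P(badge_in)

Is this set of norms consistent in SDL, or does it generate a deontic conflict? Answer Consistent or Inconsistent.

Premise 9 is O(countersign_receipt → seal_evidence), but O(countersign_receipt) is not derivable from the premises, so it does not yield O(seal_evidence).
So O(seal_evidence) is not derivable, and the apparent clash with O(¬seal_evidence) does not arise.
A world satisfying every obligation exists (e.g. attend_hearing=true, badge_in=false, countersign_receipt=false, escrow_prescription=false, inform_patent=false, lock_door=true, reconcile_budget=false, reconcile_report=false, review_log=false, seal_evidence=false, stow_gear=true, void_entry=false); no atom is both obligatory and forbidden, so the set is consistent.

Consistent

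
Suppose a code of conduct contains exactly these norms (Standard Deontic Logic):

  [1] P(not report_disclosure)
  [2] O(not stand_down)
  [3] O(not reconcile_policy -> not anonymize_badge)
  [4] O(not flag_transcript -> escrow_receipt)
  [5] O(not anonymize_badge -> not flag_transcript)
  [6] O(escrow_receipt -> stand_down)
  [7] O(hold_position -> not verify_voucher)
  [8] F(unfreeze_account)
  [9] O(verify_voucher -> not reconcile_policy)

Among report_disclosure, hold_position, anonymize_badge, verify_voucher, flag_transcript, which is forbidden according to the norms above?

From premise 2 we have O(not stand_down).
Premise 6, O(escrow_receipt -> stand_down), contraposes to O(not stand_down -> not escrow_receipt); with O(not stand_down) we get O(not escrow_receipt).
Premise 4 is O(not flag_transcript -> escrow_receipt); contrapositively O(not escrow_receipt -> flag_transcript). Since O(not escrow_receipt) holds, K gives O(flag_transcript).
Premise 5 is O(not anonymize_badge -> not flag_transcript); contrapositively O(flag_transcript -> anonymize_badge). Since O(flag_transcript) holds, K gives O(anonymize_badge).
The contrapositive of premise 3 (O(not reconcile_policy -> not anonymize_badge)) is O(anonymize_badge -> reconcile_policy), and O(anonymize_badge) is already established, so O(reconcile_policy).
Premise 9 is O(verify_voucher -> not reconcile_policy); contrapositively O(reconcile_policy -> not verify_voucher). Since O(reconcile_policy) holds, K gives O(not verify_voucher).
So O(not verify_voucher) holds, i.e. verify_voucher is forbidden. None of the other listed options is forbidden under the premises.

verify_voucher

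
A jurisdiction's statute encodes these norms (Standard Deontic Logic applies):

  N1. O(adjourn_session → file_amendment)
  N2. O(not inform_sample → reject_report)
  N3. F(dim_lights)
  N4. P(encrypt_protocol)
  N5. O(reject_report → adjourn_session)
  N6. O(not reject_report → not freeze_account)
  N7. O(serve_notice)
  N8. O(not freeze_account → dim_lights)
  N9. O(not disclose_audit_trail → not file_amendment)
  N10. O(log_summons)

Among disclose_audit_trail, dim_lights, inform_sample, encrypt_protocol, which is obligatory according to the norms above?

disclose_audit_trail

F(dim_lights) at premise 3 means O(not dim_lights).
Premise 8, O(not freeze_account → dim_lights), contraposes to O(not dim_lights → freeze_account); with O(not dim_lights) we get O(freeze_account).
Premise 6 is O(not reject_report → not freeze_account); contrapositively O(freeze_account → reject_report). Since O(freeze_account) holds, K gives O(reject_report).
Premise 5 is O(reject_report → adjourn_session); since O(reject_report), deontic closure gives O(adjourn_session).
Applying K to premise 1 (O(adjourn_session → file_amendment)) and O(adjourn_session) yields O(file_amendment).
Premise 9 is O(not disclose_audit_trail → not file_amendment); contrapositively O(file_amendment → disclose_audit_trail). Since O(file_amendment) holds, K gives O(disclose_audit_trail).
So O(disclose_audit_trail) holds — disclose_audit_trail is obligatory. None of the other listed options is made obligatory by any chain of premises.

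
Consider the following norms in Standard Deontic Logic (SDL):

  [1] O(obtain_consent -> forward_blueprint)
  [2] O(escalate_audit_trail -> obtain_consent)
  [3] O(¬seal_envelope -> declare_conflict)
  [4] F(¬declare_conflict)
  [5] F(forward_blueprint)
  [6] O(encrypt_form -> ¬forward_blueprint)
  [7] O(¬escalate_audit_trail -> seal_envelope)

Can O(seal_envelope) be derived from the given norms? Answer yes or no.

Yes

F(forward_blueprint) at premise 5 means O(¬forward_blueprint).
The contrapositive of premise 1 (O(obtain_consent -> forward_blueprint)) is O(¬forward_blueprint -> ¬obtain_consent), and O(¬forward_blueprint) is already established, so O(¬obtain_consent).
The contrapositive of premise 2 (O(escalate_audit_trail -> obtain_consent)) is O(¬obtain_consent -> ¬escalate_audit_trail), and O(¬obtain_consent) is already established, so O(¬escalate_audit_trail).
Premise 7 is O(¬escalate_audit_trail -> seal_envelope); since O(¬escalate_audit_trail), deontic closure gives O(seal_envelope).
Premises 3, 4, 6 do not contribute to this derivation.
So O(seal_envelope) follows.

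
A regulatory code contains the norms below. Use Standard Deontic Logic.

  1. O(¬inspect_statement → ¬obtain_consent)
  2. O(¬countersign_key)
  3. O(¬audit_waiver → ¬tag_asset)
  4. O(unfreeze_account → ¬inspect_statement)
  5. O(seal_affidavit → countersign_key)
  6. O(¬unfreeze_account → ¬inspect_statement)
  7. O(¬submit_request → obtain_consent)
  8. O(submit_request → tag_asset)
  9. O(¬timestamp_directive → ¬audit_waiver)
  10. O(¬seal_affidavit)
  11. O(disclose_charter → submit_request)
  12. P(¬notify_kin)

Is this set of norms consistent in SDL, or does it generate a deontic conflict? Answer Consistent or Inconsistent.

Consistent

Premise 5 is O(seal_affidavit → countersign_key), but O(seal_affidavit) is not derivable from the premises, so it does not yield O(countersign_key).
So O(countersign_key) is not derivable, and the apparent clash with O(¬countersign_key) does not arise.
A world satisfying every obligation exists (e.g. audit_waiver=true, countersign_key=false, disclose_charter=false, inspect_statement=false, notify_kin=false, obtain_consent=false, seal_affidavit=false, submit_request=true, tag_asset=true, timestamp_directive=true, unfreeze_account=false); no atom is both obligatory and forbidden, so the set is consistent.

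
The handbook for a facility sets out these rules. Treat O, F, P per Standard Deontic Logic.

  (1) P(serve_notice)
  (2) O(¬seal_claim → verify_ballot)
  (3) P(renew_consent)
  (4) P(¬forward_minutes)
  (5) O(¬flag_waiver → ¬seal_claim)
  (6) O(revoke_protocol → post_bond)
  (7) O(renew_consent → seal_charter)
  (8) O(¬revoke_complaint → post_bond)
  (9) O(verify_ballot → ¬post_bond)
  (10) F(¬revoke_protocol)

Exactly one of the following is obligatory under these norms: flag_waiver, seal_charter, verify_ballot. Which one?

Premise 10 is F(¬revoke_protocol), i.e. O(revoke_protocol).
Applying K to premise 6 (O(revoke_protocol → post_bond)) and O(revoke_protocol) yields O(post_bond).
Premise 9, O(verify_ballot → ¬post_bond), contraposes to O(post_bond → ¬verify_ballot); with O(post_bond) we get O(¬verify_ballot).
The contrapositive of premise 2 (O(¬seal_claim → verify_ballot)) is O(¬verify_ballot → seal_claim), and O(¬verify_ballot) is already established, so O(seal_claim).
The contrapositive of premise 5 (O(¬flag_waiver → ¬seal_claim)) is O(seal_claim → flag_waiver), and O(seal_claim) is already established, so O(flag_waiver).
So O(flag_waiver) holds — flag_waiver is obligatory. None of the other listed options is made obligatory by any chain of premises.

flag_waiver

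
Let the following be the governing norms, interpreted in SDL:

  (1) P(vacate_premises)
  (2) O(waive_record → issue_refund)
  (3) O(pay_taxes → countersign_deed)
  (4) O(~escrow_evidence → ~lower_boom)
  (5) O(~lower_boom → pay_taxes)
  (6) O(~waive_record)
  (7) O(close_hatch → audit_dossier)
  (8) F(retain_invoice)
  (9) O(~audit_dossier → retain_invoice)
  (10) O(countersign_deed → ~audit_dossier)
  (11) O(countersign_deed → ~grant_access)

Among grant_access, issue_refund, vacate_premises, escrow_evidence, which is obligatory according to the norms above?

Premise 8 is F(retain_invoice), i.e. O(~retain_invoice).
Premise 9, O(~audit_dossier → retain_invoice), contraposes to O(~retain_invoice → audit_dossier); with O(~retain_invoice) we get O(audit_dossier).
Premise 10, O(countersign_deed → ~audit_dossier), contraposes to O(audit_dossier → ~countersign_deed); with O(audit_dossier) we get O(~countersign_deed).
Premise 3 is O(pay_taxes → countersign_deed); contrapositively O(~countersign_deed → ~pay_taxes). Since O(~countersign_deed) holds, K gives O(~pay_taxes).
Premise 5, O(~lower_boom → pay_taxes), contraposes to O(~pay_taxes → lower_boom); with O(~pay_taxes) we get O(lower_boom).
Premise 4, O(~escrow_evidence → ~lower_boom), contraposes to O(lower_boom → escrow_evidence); with O(lower_boom) we get O(escrow_evidence).
So O(escrow_evidence) holds — escrow_evidence is obligatory. None of the other listed options is made obligatory by any chain of premises.

escrow_evidence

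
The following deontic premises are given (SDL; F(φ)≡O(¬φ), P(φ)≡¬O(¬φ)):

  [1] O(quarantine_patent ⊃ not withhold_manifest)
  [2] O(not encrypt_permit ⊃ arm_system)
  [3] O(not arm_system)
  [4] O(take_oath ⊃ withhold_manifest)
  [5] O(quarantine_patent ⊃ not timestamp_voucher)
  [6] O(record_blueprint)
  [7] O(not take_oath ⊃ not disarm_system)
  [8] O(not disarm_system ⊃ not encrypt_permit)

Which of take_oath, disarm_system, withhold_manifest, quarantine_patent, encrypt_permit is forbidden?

From premise 3 we have O(not arm_system).
Premise 2, O(not encrypt_permit ⊃ arm_system), contraposes to O(not arm_system ⊃ encrypt_permit); with O(not arm_system) we get O(encrypt_permit).
Premise 8, O(not disarm_system ⊃ not encrypt_permit), contraposes to O(encrypt_permit ⊃ disarm_system); with O(encrypt_permit) we get O(disarm_system).
Premise 7, O(not take_oath ⊃ not disarm_system), contraposes to O(disarm_system ⊃ take_oath); with O(disarm_system) we get O(take_oath).
With premise 4, O(take_oath ⊃ withhold_manifest), the K-axiom yields O(withhold_manifest).
Premise 1 is O(quarantine_patent ⊃ not withhold_manifest); contrapositively O(withhold_manifest ⊃ not quarantine_patent). Since O(withhold_manifest) holds, K gives O(not quarantine_patent).
So O(not quarantine_patent) holds, i.e. quarantine_patent is forbidden. None of the other listed options is forbidden under the premises.

quarantine_patent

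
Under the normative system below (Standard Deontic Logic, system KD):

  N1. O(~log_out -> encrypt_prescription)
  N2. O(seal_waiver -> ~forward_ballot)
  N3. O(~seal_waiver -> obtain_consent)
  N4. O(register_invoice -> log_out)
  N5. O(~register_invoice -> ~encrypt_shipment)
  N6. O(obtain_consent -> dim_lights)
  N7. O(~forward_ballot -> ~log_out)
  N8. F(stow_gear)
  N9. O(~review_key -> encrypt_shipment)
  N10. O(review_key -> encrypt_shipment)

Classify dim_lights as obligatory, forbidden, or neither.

Obligatory

Premises 10 and 9 are O(review_key -> encrypt_shipment) and O(~review_key -> encrypt_shipment); every ideal world satisfies review_key or ~review_key, so in either case encrypt_shipment holds — hence O(encrypt_shipment).
Premise 5, O(~register_invoice -> ~encrypt_shipment), contraposes to O(encrypt_shipment -> register_invoice); with O(encrypt_shipment) we get O(register_invoice).
From O(register_invoice) and premise 4, O(register_invoice -> log_out), we obtain O(log_out).
Premise 7 is O(~forward_ballot -> ~log_out); contrapositively O(log_out -> forward_ballot). Since O(log_out) holds, K gives O(forward_ballot).
Premise 2 is O(seal_waiver -> ~forward_ballot); contrapositively O(forward_ballot -> ~seal_waiver). Since O(forward_ballot) holds, K gives O(~seal_waiver).
From O(~seal_waiver) and premise 3, O(~seal_waiver -> obtain_consent), we obtain O(obtain_consent).
With premise 6, O(obtain_consent -> dim_lights), the K-axiom yields O(dim_lights).
Premises 1, 8 do not contribute to this derivation.
Hence dim_lights is obligatory.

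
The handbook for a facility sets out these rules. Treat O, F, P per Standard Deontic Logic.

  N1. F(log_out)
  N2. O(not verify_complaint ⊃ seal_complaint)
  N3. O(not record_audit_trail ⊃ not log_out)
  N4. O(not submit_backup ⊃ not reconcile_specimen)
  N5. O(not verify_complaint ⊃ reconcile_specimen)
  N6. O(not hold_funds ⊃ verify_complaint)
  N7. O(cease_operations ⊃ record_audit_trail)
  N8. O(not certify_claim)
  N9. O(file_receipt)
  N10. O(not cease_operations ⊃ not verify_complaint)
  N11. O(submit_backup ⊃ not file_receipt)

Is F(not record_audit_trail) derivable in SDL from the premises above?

Premise 9 gives O(file_receipt).
The contrapositive of premise 11 (O(submit_backup ⊃ not file_receipt)) is O(file_receipt ⊃ not submit_backup), and O(file_receipt) is already established, so O(not submit_backup).
From O(not submit_backup) and premise 4, O(not submit_backup ⊃ not reconcile_specimen), we obtain O(not reconcile_specimen).
Premise 5 is O(not verify_complaint ⊃ reconcile_specimen); contrapositively O(not reconcile_specimen ⊃ verify_complaint). Since O(not reconcile_specimen) holds, K gives O(verify_complaint).
Premise 10, O(not cease_operations ⊃ not verify_complaint), contraposes to O(verify_complaint ⊃ cease_operations); with O(verify_complaint) we get O(cease_operations).
Premise 7 is O(cease_operations ⊃ record_audit_trail); since O(cease_operations), deontic closure gives O(record_audit_trail).
Premises 1, 2, 3, 6, 8 do not contribute to this derivation.
So O(record_audit_trail) holds, i.e. F(not record_audit_trail). The claim follows.

Yes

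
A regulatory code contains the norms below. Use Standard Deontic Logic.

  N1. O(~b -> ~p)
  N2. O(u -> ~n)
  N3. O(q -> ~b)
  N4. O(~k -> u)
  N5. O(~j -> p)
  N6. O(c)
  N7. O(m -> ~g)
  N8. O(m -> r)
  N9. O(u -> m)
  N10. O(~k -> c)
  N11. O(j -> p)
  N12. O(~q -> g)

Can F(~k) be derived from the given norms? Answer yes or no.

Premises 5 and 11 cover both cases: O(~j -> p) and O(j -> p). Since ~j ∨ j is a tautology, O(p) follows.
The contrapositive of premise 1 (O(~b -> ~p)) is O(p -> b), and O(p) is already established, so O(b).
Premise 3 is O(q -> ~b); contrapositively O(b -> ~q). Since O(b) holds, K gives O(~q).
Premise 12 is O(~q -> g); since O(~q), deontic closure gives O(g).
Premise 7 is O(m -> ~g); contrapositively O(g -> ~m). Since O(g) holds, K gives O(~m).
Premise 9 is O(u -> m); contrapositively O(~m -> ~u). Since O(~m) holds, K gives O(~u).
Premise 4, O(~k -> u), contraposes to O(~u -> k); with O(~u) we get O(k).
Premises 2, 6, 8, 10 do not contribute to this derivation.
So O(k) holds, i.e. F(~k). The claim follows.

Yes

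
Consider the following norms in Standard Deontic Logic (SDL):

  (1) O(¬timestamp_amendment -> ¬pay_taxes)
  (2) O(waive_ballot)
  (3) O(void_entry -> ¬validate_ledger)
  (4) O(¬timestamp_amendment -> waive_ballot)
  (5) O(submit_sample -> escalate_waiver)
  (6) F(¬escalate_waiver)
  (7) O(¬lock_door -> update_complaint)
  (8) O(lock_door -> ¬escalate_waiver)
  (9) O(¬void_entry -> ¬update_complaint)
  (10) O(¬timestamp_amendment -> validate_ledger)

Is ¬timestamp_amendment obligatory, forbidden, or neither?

Premise 6 is F(¬escalate_waiver), i.e. O(escalate_waiver).
Premise 8 is O(lock_door -> ¬escalate_waiver); contrapositively O(escalate_waiver -> ¬lock_door). Since O(escalate_waiver) holds, K gives O(¬lock_door).
With premise 7, O(¬lock_door -> update_complaint), the K-axiom yields O(update_complaint).
Premise 9 is O(¬void_entry -> ¬update_complaint); contrapositively O(update_complaint -> void_entry). Since O(update_complaint) holds, K gives O(void_entry).
Applying K to premise 3 (O(void_entry -> ¬validate_ledger)) and O(void_entry) yields O(¬validate_ledger).
The contrapositive of premise 10 (O(¬timestamp_amendment -> validate_ledger)) is O(¬validate_ledger -> timestamp_amendment), and O(¬validate_ledger) is already established, so O(timestamp_amendment).
Premises 1, 2, 4, 5 do not contribute to this derivation.
Thus O(timestamp_amendment), which is F(¬timestamp_amendment): ¬timestamp_amendment is forbidden.

Forbidden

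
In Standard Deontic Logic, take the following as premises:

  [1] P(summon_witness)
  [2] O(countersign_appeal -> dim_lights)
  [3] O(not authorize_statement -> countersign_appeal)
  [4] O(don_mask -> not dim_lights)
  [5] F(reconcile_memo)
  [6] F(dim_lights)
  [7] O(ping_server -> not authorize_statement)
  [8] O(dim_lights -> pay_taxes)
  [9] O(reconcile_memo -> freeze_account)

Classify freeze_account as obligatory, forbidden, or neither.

Neither

Premise 9 is O(reconcile_memo -> freeze_account), but O(reconcile_memo) is not derivable from the premises, so it does not yield O(freeze_account).
No premise or chain of K-axiom applications forces O(freeze_account), and none forces O(not freeze_account). So freeze_account is neither obligatory nor forbidden under these norms.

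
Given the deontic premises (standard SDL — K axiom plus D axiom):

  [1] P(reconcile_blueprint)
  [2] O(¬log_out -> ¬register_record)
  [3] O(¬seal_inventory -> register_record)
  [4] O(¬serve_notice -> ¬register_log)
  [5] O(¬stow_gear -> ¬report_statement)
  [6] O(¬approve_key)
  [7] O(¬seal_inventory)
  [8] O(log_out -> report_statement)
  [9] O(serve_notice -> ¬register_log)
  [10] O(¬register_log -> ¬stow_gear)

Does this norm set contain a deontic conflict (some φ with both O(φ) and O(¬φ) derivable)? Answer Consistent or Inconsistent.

Premises 4 and 9 cover both cases: O(¬serve_notice -> ¬register_log) and O(serve_notice -> ¬register_log). Since ¬serve_notice ∨ serve_notice is a tautology, O(¬register_log) follows.
From O(¬register_log) and premise 10, O(¬register_log -> ¬stow_gear), we obtain O(¬stow_gear).
Applying K to premise 5 (O(¬stow_gear -> ¬report_statement)) and O(¬stow_gear) yields O(¬report_statement).
Premise 8, O(log_out -> report_statement), contraposes to O(¬report_statement -> ¬log_out); with O(¬report_statement) we get O(¬log_out).
Premise 2 is O(¬log_out -> ¬register_record); since O(¬log_out), deontic closure gives O(¬register_record).
The contrapositive of premise 3 (O(¬seal_inventory -> register_record)) is O(¬register_record -> seal_inventory), and O(¬register_record) is already established, so O(seal_inventory).
Yet premise 7 states O(¬seal_inventory).
We now have both O(seal_inventory) and O(¬seal_inventory) — seal_inventory is simultaneously obligatory and forbidden, violating the D-axiom.

Inconsistent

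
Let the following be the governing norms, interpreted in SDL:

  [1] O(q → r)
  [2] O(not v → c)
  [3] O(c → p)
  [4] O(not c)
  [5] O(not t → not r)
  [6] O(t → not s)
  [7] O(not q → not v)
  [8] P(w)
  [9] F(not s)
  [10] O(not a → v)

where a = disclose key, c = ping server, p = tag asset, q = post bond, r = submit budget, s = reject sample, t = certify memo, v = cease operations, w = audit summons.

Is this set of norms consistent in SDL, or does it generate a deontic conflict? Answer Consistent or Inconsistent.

Inconsistent

Premise 4 gives O(not c).
The contrapositive of premise 2 (O(not v → c)) is O(not c → v), and O(not c) is already established, so O(v).
Premise 7 is O(not q → not v); contrapositively O(v → q). Since O(v) holds, K gives O(q).
From O(q) and premise 1, O(q → r), we obtain O(r).
Premise 5 is O(not t → not r); contrapositively O(r → t). Since O(r) holds, K gives O(t).
From O(t) and premise 6, O(t → not s), we obtain O(not s).
However, F(not s) at premise 9 amounts to O(s).
We now have both O(not s) and O(s) — s is simultaneously obligatory and forbidden, violating the D-axiom.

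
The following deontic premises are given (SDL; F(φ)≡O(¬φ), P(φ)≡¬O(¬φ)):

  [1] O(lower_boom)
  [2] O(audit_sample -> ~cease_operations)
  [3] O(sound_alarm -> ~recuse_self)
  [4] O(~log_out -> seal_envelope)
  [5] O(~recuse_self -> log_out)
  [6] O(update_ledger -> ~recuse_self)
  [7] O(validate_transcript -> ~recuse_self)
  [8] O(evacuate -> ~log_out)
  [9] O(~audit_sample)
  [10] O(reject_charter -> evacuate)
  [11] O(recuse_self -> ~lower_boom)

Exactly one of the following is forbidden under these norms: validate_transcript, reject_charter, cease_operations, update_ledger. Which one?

From premise 1 we have O(lower_boom).
The contrapositive of premise 11 (O(recuse_self -> ~lower_boom)) is O(lower_boom -> ~recuse_self), and O(lower_boom) is already established, so O(~recuse_self).
Applying K to premise 5 (O(~recuse_self -> log_out)) and O(~recuse_self) yields O(log_out).
Premise 8 is O(evacuate -> ~log_out); contrapositively O(log_out -> ~evacuate). Since O(log_out) holds, K gives O(~evacuate).
The contrapositive of premise 10 (O(reject_charter -> evacuate)) is O(~evacuate -> ~reject_charter), and O(~evacuate) is already established, so O(~reject_charter).
So O(~reject_charter) holds, i.e. reject_charter is forbidden. None of the other listed options is forbidden under the premises.

reject_charter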